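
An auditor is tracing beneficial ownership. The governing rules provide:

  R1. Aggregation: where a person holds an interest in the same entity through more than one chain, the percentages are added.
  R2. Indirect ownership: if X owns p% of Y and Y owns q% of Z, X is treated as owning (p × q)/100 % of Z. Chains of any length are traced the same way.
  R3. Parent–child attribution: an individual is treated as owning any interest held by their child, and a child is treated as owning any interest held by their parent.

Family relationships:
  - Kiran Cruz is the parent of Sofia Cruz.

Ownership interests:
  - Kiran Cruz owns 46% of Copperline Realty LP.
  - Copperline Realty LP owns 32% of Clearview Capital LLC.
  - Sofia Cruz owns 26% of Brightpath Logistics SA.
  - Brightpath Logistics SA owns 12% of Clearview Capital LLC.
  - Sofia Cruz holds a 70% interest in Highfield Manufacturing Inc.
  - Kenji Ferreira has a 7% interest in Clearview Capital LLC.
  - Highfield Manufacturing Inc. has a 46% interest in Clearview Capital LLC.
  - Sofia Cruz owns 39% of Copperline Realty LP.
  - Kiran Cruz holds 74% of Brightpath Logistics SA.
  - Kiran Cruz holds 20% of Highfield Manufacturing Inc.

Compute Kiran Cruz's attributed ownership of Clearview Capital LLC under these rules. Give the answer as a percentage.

By parent–child attribution (R3), Kiran Cruz is treated as also owning Sofia Cruz's interest in Copperline Realty LP, giving 46% + 39% = 85%.
By parent–child attribution (R3), Kiran Cruz is treated as also owning Sofia Cruz's interest in Brightpath Logistics SA, giving 74% + 26% = 100%.
By parent–child attribution (R3), Kiran Cruz is treated as also owning Sofia Cruz's interest in Highfield Manufacturing Inc, giving 20% + 70% = 90%.
Chain via Copperline Realty LP (R2): 85% × 32% = 27.2% of Clearview Capital LLC.
Chain via Brightpath Logistics SA (R2): 100% × 12% = 12% of Clearview Capital LLC.
Chain via Highfield Manufacturing Inc. (R2): 90% × 46% = 41.4% of Clearview Capital LLC.
Aggregating (R1): 27.2% + 12% + 41.4% = 80.6%.

80.6%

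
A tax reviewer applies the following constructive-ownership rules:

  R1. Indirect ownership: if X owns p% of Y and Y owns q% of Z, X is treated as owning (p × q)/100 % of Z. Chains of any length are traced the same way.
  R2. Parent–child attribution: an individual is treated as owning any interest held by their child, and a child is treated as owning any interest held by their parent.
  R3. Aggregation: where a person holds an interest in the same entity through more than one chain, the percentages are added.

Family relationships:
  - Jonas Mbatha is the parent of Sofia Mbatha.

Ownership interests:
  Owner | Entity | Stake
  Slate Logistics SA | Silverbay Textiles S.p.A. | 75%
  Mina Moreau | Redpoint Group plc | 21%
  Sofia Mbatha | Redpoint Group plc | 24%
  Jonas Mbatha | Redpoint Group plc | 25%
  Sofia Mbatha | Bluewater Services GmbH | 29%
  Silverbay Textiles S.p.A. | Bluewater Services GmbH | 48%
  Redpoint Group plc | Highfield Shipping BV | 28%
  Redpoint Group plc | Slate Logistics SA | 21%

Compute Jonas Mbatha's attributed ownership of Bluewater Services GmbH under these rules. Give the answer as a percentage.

By parent–child attribution (R2), Jonas Mbatha is treated as also owning Sofia Mbatha's interest in Redpoint Group plc, giving 25% + 24% = 49%.
By parent–child attribution (R2), Jonas Mbatha is treated as owning Sofia Mbatha's 29% interest in Bluewater Services GmbH.
Chain via Redpoint Group plc → Slate Logistics SA → Silverbay Textiles S.p.A. (R1): 49% × 21% × 75% × 48% = 3.7044% of Bluewater Services GmbH.
Direct interest in Bluewater Services GmbH: 29%.
Aggregating (R3): 3.7044% + 29% = 32.7044%.

32.7044%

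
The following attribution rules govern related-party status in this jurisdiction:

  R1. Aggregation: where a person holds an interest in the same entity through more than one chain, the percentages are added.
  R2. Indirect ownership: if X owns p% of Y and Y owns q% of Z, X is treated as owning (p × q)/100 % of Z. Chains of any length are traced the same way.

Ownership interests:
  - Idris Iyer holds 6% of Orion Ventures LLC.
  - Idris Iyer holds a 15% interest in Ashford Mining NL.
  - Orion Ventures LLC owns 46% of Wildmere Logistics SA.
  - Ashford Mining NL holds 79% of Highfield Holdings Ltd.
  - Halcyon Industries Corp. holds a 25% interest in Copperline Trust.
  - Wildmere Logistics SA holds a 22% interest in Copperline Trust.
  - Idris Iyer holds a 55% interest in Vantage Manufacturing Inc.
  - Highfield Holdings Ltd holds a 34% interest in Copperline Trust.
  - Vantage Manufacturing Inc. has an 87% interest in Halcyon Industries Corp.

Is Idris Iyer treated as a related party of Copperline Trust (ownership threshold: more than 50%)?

No

Chain via Ashford Mining NL → Highfield Holdings Ltd (R2): 15% × 79% × 34% = 4.029% of Copperline Trust.
Chain via Orion Ventures LLC → Wildmere Logistics SA (R2): 6% × 46% × 22% = 0.6072% of Copperline Trust.
Chain via Vantage Manufacturing Inc. → Halcyon Industries Corp. (R2): 55% × 87% × 25% = 11.9625% of Copperline Trust.
Aggregating (R1): 4.029% + 0.6072% + 11.9625% = 16.5987%.
16.5987% does not exceed the 50% threshold, so Idris is not a related party to Copperline Trust.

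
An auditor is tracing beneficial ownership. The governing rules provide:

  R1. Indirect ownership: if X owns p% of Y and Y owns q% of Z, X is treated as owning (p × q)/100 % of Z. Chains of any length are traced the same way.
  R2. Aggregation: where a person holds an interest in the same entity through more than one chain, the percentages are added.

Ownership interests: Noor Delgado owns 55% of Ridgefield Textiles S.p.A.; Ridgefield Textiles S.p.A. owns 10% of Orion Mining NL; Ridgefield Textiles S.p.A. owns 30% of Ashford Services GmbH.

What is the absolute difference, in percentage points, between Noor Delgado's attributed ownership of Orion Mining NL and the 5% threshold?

Chain via Ridgefield Textiles S.p.A. (R1): 55% × 10% = 5.5% of Orion Mining NL.
5.5% exceeds the 5% threshold by 0.5 percentage points.

0.5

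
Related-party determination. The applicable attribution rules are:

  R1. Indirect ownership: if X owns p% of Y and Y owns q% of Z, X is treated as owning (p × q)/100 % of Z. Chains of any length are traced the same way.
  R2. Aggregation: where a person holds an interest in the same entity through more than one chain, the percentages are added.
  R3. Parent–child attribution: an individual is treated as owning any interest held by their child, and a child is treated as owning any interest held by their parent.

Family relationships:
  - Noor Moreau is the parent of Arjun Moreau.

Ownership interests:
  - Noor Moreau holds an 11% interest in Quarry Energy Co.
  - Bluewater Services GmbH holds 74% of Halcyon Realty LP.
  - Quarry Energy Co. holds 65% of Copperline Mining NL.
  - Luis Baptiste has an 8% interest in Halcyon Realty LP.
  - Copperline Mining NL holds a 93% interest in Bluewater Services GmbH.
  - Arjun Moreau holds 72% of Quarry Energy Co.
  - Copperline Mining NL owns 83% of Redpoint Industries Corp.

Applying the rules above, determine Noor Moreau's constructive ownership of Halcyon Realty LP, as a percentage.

37.12839%

By parent–child attribution (R3), Noor Moreau is treated as also owning Arjun Moreau's interest in Quarry Energy Co, giving 11% + 72% = 83%.
Chain via Quarry Energy Co. → Copperline Mining NL → Bluewater Services GmbH (R1): 83% × 65% × 93% × 74% = 37.12839% of Halcyon Realty LP.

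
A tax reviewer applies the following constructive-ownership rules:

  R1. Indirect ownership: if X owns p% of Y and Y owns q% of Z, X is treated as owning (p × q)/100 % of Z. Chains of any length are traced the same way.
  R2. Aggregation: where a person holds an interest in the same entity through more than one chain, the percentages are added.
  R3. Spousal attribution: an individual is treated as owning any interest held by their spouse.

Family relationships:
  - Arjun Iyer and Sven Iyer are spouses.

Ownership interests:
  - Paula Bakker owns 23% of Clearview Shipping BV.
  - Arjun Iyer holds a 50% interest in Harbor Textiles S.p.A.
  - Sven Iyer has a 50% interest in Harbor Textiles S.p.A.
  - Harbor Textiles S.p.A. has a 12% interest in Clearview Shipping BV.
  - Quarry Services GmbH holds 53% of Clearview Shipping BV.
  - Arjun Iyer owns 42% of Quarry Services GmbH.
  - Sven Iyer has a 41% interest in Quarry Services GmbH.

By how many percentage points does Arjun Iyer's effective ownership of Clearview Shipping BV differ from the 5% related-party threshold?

50.99

By spousal attribution (R3), Arjun Iyer is treated as also owning Sven Iyer's interest in Quarry Services GmbH, giving 42% + 41% = 83%.
By spousal attribution (R3), Arjun Iyer is treated as also owning Sven Iyer's interest in Harbor Textiles S.p.A, giving 50% + 50% = 100%.
Chain via Quarry Services GmbH (R1): 83% × 53% = 43.99% of Clearview Shipping BV.
Chain via Harbor Textiles S.p.A. (R1): 100% × 12% = 12% of Clearview Shipping BV.
Aggregating (R2): 43.99% + 12% = 55.99%.
55.99% exceeds the 5% threshold by 50.99 percentage points.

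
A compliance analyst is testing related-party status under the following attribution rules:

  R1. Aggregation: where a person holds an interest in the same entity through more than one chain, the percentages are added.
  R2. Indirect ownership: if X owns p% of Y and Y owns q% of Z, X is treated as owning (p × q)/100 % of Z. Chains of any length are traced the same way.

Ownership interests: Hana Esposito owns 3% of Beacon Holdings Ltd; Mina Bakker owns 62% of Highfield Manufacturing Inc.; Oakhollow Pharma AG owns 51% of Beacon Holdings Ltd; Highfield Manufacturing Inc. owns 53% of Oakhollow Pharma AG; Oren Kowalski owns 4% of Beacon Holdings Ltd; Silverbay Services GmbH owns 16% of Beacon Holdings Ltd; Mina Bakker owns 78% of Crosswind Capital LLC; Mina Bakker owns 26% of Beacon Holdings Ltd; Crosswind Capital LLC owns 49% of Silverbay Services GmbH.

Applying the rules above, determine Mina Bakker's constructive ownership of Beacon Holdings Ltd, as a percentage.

Chain via Crosswind Capital LLC → Silverbay Services GmbH (R2): 78% × 49% × 16% = 6.1152% of Beacon Holdings Ltd.
Chain via Highfield Manufacturing Inc. → Oakhollow Pharma AG (R2): 62% × 53% × 51% = 16.7586% of Beacon Holdings Ltd.
Direct interest in Beacon Holdings Ltd: 26%.
Aggregating (R1): 6.1152% + 16.7586% + 26% = 48.8738%.

48.8738%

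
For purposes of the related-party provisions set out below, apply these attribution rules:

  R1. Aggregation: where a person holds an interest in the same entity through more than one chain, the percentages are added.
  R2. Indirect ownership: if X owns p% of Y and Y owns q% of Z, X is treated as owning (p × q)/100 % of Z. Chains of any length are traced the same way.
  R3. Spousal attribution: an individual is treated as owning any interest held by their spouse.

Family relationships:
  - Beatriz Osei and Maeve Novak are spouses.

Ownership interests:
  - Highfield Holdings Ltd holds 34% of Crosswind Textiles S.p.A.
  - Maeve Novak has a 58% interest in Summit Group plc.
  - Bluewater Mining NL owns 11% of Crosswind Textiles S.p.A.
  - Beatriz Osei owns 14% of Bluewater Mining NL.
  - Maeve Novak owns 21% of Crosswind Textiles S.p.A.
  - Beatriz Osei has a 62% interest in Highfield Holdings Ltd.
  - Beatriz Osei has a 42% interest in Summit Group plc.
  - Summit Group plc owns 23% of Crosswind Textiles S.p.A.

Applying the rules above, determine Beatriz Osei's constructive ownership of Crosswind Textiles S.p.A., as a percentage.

66.62%

By spousal attribution (R3), Beatriz Osei is treated as also owning Maeve Novak's interest in Summit Group plc, giving 42% + 58% = 100%.
By spousal attribution (R3), Beatriz Osei is treated as owning Maeve Novak's 21% interest in Crosswind Textiles S.p.A.
Chain via Highfield Holdings Ltd (R2): 62% × 34% = 21.08% of Crosswind Textiles S.p.A.
Chain via Bluewater Mining NL (R2): 14% × 11% = 1.54% of Crosswind Textiles S.p.A.
Chain via Summit Group plc (R2): 100% × 23% = 23% of Crosswind Textiles S.p.A.
Direct interest in Crosswind Textiles S.p.A: 21%.
Aggregating (R1): 21.08% + 1.54% + 23% + 21% = 66.62%.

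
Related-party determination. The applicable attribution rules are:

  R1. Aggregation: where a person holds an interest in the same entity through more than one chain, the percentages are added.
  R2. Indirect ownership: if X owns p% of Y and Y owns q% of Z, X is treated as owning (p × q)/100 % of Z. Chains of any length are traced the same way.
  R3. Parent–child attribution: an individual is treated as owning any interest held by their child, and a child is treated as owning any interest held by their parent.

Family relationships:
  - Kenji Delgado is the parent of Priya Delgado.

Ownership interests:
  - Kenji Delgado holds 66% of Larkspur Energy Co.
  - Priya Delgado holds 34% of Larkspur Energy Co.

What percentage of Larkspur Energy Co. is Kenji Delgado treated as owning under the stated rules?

By parent–child attribution (R3), Kenji Delgado is treated as also owning Priya Delgado's interest in Larkspur Energy Co, giving 66% + 34% = 100%.
Direct interest in Larkspur Energy Co: 100%.

100%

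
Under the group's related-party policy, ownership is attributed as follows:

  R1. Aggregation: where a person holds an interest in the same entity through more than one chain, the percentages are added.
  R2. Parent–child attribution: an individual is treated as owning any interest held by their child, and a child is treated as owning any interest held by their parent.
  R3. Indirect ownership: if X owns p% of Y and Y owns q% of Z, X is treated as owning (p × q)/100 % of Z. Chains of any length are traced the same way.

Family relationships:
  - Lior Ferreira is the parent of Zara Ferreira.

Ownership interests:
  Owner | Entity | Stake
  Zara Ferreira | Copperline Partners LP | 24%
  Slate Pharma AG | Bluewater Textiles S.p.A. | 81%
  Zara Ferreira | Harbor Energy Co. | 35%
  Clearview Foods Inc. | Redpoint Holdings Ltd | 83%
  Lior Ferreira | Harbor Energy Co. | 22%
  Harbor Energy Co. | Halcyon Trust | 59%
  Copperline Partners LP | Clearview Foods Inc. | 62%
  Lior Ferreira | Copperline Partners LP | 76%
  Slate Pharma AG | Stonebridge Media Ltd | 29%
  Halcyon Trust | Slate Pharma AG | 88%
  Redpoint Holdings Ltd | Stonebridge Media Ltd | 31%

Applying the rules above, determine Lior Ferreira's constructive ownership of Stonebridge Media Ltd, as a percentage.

24.534976%

By parent–child attribution (R2), Lior Ferreira is treated as also owning Zara Ferreira's interest in Harbor Energy Co, giving 22% + 35% = 57%.
By parent–child attribution (R2), Lior Ferreira is treated as also owning Zara Ferreira's interest in Copperline Partners LP, giving 76% + 24% = 100%.
Chain via Harbor Energy Co. → Halcyon Trust → Slate Pharma AG (R3): 57% × 59% × 88% × 29% = 8.582376% of Stonebridge Media Ltd.
Chain via Copperline Partners LP → Clearview Foods Inc. → Redpoint Holdings Ltd (R3): 100% × 62% × 83% × 31% = 15.9526% of Stonebridge Media Ltd.
Aggregating (R1): 8.582376% + 15.9526% = 24.534976%.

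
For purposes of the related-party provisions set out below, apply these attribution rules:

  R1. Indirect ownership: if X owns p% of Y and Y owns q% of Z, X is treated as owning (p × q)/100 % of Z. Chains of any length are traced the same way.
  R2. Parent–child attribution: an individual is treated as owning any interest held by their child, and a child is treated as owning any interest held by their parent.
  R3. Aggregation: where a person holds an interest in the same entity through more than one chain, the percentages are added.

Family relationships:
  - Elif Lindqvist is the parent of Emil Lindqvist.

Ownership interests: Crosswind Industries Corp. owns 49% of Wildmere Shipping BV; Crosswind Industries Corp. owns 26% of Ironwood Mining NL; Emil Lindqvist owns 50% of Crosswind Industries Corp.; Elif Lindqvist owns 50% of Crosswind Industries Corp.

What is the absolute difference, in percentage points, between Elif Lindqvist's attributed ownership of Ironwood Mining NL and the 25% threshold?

1

By parent–child attribution (R2), Elif Lindqvist is treated as also owning Emil Lindqvist's interest in Crosswind Industries Corp, giving 50% + 50% = 100%.
Chain via Crosswind Industries Corp. (R1): 100% × 26% = 26% of Ironwood Mining NL.
26% exceeds the 25% threshold by 1 percentage points.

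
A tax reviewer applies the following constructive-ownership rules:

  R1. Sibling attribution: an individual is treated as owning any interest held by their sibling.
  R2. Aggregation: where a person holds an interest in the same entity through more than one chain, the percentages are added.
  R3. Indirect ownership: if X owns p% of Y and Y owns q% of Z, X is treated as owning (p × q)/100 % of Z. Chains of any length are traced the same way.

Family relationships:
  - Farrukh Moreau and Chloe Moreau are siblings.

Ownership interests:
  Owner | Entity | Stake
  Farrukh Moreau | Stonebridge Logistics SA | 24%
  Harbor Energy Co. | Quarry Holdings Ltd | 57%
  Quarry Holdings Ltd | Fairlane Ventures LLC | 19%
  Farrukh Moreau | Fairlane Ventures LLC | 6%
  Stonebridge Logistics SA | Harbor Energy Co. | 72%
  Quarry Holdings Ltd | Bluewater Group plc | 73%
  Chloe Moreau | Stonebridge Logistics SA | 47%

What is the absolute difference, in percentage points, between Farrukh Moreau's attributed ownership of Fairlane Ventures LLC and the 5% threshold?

6.536296

By sibling attribution (R1), Farrukh Moreau is treated as also owning Chloe Moreau's interest in Stonebridge Logistics SA, giving 24% + 47% = 71%.
Chain via Stonebridge Logistics SA → Harbor Energy Co. → Quarry Holdings Ltd (R3): 71% × 72% × 57% × 19% = 5.536296% of Fairlane Ventures LLC.
Direct interest in Fairlane Ventures LLC: 6%.
Aggregating (R2): 5.536296% + 6% = 11.536296%.
11.536296% exceeds the 5% threshold by 6.536296 percentage points.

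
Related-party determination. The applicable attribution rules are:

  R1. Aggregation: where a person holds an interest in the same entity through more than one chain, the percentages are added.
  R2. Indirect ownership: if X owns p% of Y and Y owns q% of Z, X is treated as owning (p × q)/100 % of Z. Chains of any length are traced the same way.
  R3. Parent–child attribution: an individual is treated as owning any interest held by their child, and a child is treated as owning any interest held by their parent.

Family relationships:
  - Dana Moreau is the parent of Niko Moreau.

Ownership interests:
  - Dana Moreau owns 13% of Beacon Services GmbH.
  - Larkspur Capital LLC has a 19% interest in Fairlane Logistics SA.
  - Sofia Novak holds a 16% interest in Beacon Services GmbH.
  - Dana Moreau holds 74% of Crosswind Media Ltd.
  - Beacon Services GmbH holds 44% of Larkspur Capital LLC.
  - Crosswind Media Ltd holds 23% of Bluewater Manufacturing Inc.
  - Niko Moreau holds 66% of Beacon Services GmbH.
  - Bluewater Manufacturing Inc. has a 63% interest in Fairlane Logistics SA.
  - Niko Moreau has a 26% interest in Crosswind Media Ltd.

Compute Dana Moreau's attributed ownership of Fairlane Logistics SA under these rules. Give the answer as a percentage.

21.0944%

By parent–child attribution (R3), Dana Moreau is treated as also owning Niko Moreau's interest in Beacon Services GmbH, giving 13% + 66% = 79%.
By parent–child attribution (R3), Dana Moreau is treated as also owning Niko Moreau's interest in Crosswind Media Ltd, giving 74% + 26% = 100%.
Chain via Beacon Services GmbH → Larkspur Capital LLC (R2): 79% × 44% × 19% = 6.6044% of Fairlane Logistics SA.
Chain via Crosswind Media Ltd → Bluewater Manufacturing Inc. (R2): 100% × 23% × 63% = 14.49% of Fairlane Logistics SA.
Aggregating (R1): 6.6044% + 14.49% = 21.0944%.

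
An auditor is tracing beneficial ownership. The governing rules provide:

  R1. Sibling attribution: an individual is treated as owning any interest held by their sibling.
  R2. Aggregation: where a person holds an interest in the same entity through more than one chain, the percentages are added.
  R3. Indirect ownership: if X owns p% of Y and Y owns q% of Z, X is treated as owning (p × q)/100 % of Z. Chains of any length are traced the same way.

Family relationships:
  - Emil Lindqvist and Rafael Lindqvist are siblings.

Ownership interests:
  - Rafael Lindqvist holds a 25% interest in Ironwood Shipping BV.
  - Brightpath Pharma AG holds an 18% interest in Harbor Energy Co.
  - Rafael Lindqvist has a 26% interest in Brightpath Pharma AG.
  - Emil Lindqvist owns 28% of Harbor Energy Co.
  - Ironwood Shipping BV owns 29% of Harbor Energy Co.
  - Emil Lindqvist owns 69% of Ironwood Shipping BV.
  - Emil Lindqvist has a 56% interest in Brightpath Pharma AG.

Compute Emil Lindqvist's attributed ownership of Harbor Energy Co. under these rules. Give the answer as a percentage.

By sibling attribution (R1), Emil Lindqvist is treated as also owning Rafael Lindqvist's interest in Brightpath Pharma AG, giving 56% + 26% = 82%.
By sibling attribution (R1), Emil Lindqvist is treated as also owning Rafael Lindqvist's interest in Ironwood Shipping BV, giving 69% + 25% = 94%.
Chain via Brightpath Pharma AG (R3): 82% × 18% = 14.76% of Harbor Energy Co.
Chain via Ironwood Shipping BV (R3): 94% × 29% = 27.26% of Harbor Energy Co.
Direct interest in Harbor Energy Co: 28%.
Aggregating (R2): 14.76% + 27.26% + 28% = 70.02%.

70.02%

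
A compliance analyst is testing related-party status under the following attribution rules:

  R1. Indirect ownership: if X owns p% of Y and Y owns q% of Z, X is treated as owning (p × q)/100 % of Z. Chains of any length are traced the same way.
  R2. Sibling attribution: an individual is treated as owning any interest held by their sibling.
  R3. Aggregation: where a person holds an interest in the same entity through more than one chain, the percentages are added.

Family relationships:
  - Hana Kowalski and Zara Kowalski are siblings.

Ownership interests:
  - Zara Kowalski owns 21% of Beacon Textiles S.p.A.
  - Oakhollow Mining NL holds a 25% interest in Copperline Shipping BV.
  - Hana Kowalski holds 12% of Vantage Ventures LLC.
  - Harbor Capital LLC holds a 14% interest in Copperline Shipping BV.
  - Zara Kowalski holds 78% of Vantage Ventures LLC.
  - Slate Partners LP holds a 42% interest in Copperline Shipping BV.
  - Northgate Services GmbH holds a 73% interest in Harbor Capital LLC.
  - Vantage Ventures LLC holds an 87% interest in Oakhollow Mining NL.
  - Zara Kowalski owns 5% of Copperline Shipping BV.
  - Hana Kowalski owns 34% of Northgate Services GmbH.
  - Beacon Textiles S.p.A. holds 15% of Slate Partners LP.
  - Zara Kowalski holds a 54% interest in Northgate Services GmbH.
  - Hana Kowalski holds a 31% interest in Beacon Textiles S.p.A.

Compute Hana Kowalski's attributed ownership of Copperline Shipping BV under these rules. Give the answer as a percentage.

By sibling attribution (R2), Hana Kowalski is treated as also owning Zara Kowalski's interest in Vantage Ventures LLC, giving 12% + 78% = 90%.
By sibling attribution (R2), Hana Kowalski is treated as also owning Zara Kowalski's interest in Beacon Textiles S.p.A, giving 31% + 21% = 52%.
By sibling attribution (R2), Hana Kowalski is treated as also owning Zara Kowalski's interest in Northgate Services GmbH, giving 34% + 54% = 88%.
By sibling attribution (R2), Hana Kowalski is treated as owning Zara Kowalski's 5% interest in Copperline Shipping BV.
Chain via Vantage Ventures LLC → Oakhollow Mining NL (R1): 90% × 87% × 25% = 19.575% of Copperline Shipping BV.
Chain via Beacon Textiles S.p.A. → Slate Partners LP (R1): 52% × 15% × 42% = 3.276% of Copperline Shipping BV.
Chain via Northgate Services GmbH → Harbor Capital LLC (R1): 88% × 73% × 14% = 8.9936% of Copperline Shipping BV.
Direct interest in Copperline Shipping BV: 5%.
Aggregating (R3): 19.575% + 3.276% + 8.9936% + 5% = 36.8446%.

36.8446%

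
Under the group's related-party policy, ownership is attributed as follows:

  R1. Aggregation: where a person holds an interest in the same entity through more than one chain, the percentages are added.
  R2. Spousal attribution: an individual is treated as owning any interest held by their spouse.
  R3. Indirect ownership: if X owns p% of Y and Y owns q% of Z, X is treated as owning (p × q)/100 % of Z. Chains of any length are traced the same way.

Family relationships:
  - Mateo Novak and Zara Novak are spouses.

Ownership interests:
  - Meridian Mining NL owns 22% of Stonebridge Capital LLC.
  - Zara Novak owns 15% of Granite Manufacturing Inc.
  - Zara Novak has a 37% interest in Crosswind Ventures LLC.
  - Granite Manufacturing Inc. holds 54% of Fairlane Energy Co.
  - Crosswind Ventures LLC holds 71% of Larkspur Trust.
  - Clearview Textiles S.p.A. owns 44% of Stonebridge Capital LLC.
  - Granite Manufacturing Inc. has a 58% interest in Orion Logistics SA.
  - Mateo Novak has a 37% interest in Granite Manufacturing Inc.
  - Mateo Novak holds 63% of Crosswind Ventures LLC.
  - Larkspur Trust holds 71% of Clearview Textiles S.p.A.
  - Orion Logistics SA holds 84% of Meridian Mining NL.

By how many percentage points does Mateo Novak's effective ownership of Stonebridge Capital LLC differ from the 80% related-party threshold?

By spousal attribution (R2), Mateo Novak is treated as also owning Zara Novak's interest in Granite Manufacturing Inc, giving 37% + 15% = 52%.
By spousal attribution (R2), Mateo Novak is treated as also owning Zara Novak's interest in Crosswind Ventures LLC, giving 63% + 37% = 100%.
Chain via Granite Manufacturing Inc. → Orion Logistics SA → Meridian Mining NL (R3): 52% × 58% × 84% × 22% = 5.573568% of Stonebridge Capital LLC.
Chain via Crosswind Ventures LLC → Larkspur Trust → Clearview Textiles S.p.A. (R3): 100% × 71% × 71% × 44% = 22.1804% of Stonebridge Capital LLC.
Aggregating (R1): 5.573568% + 22.1804% = 27.753968%.
27.753968% falls short of the 80% threshold by 52.246032 percentage points.

52.246032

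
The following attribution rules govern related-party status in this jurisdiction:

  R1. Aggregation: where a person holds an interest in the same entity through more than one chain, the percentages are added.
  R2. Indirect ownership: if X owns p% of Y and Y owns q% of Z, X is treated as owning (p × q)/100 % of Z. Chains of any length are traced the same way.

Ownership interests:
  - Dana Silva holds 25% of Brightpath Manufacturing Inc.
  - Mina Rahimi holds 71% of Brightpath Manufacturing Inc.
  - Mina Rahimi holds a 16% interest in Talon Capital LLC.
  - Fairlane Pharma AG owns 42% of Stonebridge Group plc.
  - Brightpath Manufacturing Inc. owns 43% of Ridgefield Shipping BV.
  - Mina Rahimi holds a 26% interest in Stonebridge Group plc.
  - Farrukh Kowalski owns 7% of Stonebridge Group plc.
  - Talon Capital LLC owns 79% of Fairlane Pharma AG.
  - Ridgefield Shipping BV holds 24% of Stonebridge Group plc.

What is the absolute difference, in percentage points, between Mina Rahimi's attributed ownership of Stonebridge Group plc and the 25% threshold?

Chain via Talon Capital LLC → Fairlane Pharma AG (R2): 16% × 79% × 42% = 5.3088% of Stonebridge Group plc.
Chain via Brightpath Manufacturing Inc. → Ridgefield Shipping BV (R2): 71% × 43% × 24% = 7.3272% of Stonebridge Group plc.
Direct interest in Stonebridge Group plc: 26%.
Aggregating (R1): 5.3088% + 7.3272% + 26% = 38.636%.
38.636% exceeds the 25% threshold by 13.636 percentage points.

13.636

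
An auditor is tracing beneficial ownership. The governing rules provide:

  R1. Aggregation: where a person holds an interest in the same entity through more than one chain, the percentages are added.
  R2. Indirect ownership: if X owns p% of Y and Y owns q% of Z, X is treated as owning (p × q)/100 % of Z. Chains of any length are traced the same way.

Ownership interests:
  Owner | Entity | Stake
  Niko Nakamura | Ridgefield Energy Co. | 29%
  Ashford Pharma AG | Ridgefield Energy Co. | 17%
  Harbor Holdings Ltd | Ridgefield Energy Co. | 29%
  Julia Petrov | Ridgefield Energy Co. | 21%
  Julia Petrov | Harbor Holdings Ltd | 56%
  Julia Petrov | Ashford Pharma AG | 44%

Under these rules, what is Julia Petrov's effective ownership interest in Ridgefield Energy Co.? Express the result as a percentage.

44.72%

Chain via Harbor Holdings Ltd (R2): 56% × 29% = 16.24% of Ridgefield Energy Co.
Chain via Ashford Pharma AG (R2): 44% × 17% = 7.48% of Ridgefield Energy Co.
Direct interest in Ridgefield Energy Co: 21%.
Aggregating (R1): 16.24% + 7.48% + 21% = 44.72%.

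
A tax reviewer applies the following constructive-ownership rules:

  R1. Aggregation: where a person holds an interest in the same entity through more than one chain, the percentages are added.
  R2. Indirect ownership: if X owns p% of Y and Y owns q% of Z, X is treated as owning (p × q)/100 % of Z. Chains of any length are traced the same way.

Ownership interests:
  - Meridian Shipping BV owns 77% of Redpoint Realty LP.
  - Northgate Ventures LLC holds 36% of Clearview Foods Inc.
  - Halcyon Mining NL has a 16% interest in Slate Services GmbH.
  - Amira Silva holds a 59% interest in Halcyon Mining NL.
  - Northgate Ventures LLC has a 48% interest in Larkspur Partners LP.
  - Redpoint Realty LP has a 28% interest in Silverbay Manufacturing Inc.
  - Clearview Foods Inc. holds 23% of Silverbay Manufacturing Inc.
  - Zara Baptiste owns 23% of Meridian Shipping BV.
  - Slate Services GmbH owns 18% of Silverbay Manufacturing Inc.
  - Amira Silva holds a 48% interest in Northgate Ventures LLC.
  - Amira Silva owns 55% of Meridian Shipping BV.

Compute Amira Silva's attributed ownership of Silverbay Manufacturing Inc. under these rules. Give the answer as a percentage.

Chain via Northgate Ventures LLC → Clearview Foods Inc. (R2): 48% × 36% × 23% = 3.9744% of Silverbay Manufacturing Inc.
Chain via Halcyon Mining NL → Slate Services GmbH (R2): 59% × 16% × 18% = 1.6992% of Silverbay Manufacturing Inc.
Chain via Meridian Shipping BV → Redpoint Realty LP (R2): 55% × 77% × 28% = 11.858% of Silverbay Manufacturing Inc.
Aggregating (R1): 3.9744% + 1.6992% + 11.858% = 17.5316%.

17.5316%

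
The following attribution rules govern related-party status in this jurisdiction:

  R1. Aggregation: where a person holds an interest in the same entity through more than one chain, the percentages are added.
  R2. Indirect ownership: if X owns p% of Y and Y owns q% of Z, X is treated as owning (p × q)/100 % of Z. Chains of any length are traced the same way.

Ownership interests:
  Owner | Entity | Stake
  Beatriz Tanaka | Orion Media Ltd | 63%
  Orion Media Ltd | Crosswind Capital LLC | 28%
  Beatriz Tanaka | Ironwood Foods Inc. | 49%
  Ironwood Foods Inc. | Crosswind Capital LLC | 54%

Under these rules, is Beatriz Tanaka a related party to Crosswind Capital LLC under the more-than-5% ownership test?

Yes

Chain via Ironwood Foods Inc. (R2): 49% × 54% = 26.46% of Crosswind Capital LLC.
Chain via Orion Media Ltd (R2): 63% × 28% = 17.64% of Crosswind Capital LLC.
Aggregating (R1): 26.46% + 17.64% = 44.1%.
44.1% exceeds the 5% threshold, so Beatriz is a related party to Crosswind Capital LLC.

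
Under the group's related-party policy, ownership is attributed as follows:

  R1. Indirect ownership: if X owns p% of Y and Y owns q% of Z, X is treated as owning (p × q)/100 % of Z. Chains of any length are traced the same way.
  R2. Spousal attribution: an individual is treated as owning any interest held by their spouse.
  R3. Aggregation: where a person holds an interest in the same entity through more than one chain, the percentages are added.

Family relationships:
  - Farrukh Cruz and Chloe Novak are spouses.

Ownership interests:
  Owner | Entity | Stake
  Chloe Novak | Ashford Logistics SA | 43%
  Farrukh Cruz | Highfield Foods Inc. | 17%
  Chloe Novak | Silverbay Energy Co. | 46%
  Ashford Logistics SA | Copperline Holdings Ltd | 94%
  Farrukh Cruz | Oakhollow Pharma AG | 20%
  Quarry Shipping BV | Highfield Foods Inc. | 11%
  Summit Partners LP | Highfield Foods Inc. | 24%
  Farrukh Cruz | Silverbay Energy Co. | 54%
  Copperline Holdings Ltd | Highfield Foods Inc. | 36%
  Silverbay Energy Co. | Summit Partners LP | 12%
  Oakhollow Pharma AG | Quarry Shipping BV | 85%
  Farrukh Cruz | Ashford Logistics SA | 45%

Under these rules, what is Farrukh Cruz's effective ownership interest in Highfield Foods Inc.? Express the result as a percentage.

By spousal attribution (R2), Farrukh Cruz is treated as also owning Chloe Novak's interest in Silverbay Energy Co, giving 54% + 46% = 100%.
By spousal attribution (R2), Farrukh Cruz is treated as also owning Chloe Novak's interest in Ashford Logistics SA, giving 45% + 43% = 88%.
Chain via Silverbay Energy Co. → Summit Partners LP (R1): 100% × 12% × 24% = 2.88% of Highfield Foods Inc.
Chain via Ashford Logistics SA → Copperline Holdings Ltd (R1): 88% × 94% × 36% = 29.7792% of Highfield Foods Inc.
Chain via Oakhollow Pharma AG → Quarry Shipping BV (R1): 20% × 85% × 11% = 1.87% of Highfield Foods Inc.
Direct interest in Highfield Foods Inc: 17%.
Aggregating (R3): 2.88% + 29.7792% + 1.87% + 17% = 51.5292%.

51.5292%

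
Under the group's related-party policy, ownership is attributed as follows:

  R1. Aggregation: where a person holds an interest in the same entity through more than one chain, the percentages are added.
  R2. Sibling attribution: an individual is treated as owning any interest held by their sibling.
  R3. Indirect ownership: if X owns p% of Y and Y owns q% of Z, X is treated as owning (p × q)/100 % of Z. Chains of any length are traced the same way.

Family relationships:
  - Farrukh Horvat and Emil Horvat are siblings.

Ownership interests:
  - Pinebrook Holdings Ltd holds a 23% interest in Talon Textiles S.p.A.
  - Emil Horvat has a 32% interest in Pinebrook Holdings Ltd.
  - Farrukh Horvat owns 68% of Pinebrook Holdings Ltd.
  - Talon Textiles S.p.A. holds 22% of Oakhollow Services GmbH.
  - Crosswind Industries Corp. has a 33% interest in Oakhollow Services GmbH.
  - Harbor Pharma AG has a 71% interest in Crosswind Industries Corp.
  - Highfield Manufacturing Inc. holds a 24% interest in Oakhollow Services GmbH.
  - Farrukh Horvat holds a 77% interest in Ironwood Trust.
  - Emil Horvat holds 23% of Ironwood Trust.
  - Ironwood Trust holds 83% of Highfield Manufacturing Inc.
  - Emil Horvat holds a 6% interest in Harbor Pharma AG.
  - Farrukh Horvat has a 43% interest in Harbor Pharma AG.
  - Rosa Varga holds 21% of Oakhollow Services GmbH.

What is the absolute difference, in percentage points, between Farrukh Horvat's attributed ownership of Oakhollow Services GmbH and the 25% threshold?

By sibling attribution (R2), Farrukh Horvat is treated as also owning Emil Horvat's interest in Ironwood Trust, giving 77% + 23% = 100%.
By sibling attribution (R2), Farrukh Horvat is treated as also owning Emil Horvat's interest in Pinebrook Holdings Ltd, giving 68% + 32% = 100%.
By sibling attribution (R2), Farrukh Horvat is treated as also owning Emil Horvat's interest in Harbor Pharma AG, giving 43% + 6% = 49%.
Chain via Ironwood Trust → Highfield Manufacturing Inc. (R3): 100% × 83% × 24% = 19.92% of Oakhollow Services GmbH.
Chain via Pinebrook Holdings Ltd → Talon Textiles S.p.A. (R3): 100% × 23% × 22% = 5.06% of Oakhollow Services GmbH.
Chain via Harbor Pharma AG → Crosswind Industries Corp. (R3): 49% × 71% × 33% = 11.4807% of Oakhollow Services GmbH.
Aggregating (R1): 19.92% + 5.06% + 11.4807% = 36.4607%.
36.4607% exceeds the 25% threshold by 11.4607 percentage points.

11.4607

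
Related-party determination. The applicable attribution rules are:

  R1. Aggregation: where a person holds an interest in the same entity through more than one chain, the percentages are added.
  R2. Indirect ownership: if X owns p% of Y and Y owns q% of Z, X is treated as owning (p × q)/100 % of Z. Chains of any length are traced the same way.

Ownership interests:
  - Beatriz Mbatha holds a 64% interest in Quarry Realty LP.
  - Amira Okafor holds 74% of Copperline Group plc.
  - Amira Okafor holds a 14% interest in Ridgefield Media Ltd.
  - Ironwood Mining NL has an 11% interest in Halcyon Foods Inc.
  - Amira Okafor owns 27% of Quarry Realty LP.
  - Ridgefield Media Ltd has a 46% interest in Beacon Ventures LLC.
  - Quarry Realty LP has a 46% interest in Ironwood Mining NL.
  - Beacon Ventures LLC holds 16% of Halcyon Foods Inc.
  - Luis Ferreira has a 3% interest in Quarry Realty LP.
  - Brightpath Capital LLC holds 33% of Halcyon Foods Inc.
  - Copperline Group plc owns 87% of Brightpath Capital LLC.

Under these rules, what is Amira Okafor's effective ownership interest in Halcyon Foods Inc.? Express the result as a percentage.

23.642%

Chain via Quarry Realty LP → Ironwood Mining NL (R2): 27% × 46% × 11% = 1.3662% of Halcyon Foods Inc.
Chain via Copperline Group plc → Brightpath Capital LLC (R2): 74% × 87% × 33% = 21.2454% of Halcyon Foods Inc.
Chain via Ridgefield Media Ltd → Beacon Ventures LLC (R2): 14% × 46% × 16% = 1.0304% of Halcyon Foods Inc.
Aggregating (R1): 1.3662% + 21.2454% + 1.0304% = 23.642%.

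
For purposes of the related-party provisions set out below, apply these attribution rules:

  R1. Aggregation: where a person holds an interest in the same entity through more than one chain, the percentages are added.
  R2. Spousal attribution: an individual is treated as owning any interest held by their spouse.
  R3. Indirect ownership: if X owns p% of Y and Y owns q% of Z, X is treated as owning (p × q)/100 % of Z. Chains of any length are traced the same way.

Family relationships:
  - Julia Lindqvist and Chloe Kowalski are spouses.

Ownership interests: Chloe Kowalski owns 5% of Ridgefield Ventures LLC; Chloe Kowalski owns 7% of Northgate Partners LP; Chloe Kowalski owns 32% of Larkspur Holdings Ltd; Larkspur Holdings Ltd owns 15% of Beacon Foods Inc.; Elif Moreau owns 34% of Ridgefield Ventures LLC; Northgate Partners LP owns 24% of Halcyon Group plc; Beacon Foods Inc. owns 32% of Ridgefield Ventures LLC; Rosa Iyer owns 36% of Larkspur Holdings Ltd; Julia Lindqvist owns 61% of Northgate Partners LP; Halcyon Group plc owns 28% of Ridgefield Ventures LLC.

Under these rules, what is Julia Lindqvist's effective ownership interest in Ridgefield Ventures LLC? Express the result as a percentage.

11.1056%

By spousal attribution (R2), Julia Lindqvist is treated as also owning Chloe Kowalski's interest in Northgate Partners LP, giving 61% + 7% = 68%.
By spousal attribution (R2), Julia Lindqvist is treated as owning Chloe Kowalski's 32% interest in Larkspur Holdings Ltd.
By spousal attribution (R2), Julia Lindqvist is treated as owning Chloe Kowalski's 5% interest in Ridgefield Ventures LLC.
Chain via Northgate Partners LP → Halcyon Group plc (R3): 68% × 24% × 28% = 4.5696% of Ridgefield Ventures LLC.
Chain via Larkspur Holdings Ltd → Beacon Foods Inc. (R3): 32% × 15% × 32% = 1.536% of Ridgefield Ventures LLC.
Direct interest in Ridgefield Ventures LLC: 5%.
Aggregating (R1): 4.5696% + 1.536% + 5% = 11.1056%.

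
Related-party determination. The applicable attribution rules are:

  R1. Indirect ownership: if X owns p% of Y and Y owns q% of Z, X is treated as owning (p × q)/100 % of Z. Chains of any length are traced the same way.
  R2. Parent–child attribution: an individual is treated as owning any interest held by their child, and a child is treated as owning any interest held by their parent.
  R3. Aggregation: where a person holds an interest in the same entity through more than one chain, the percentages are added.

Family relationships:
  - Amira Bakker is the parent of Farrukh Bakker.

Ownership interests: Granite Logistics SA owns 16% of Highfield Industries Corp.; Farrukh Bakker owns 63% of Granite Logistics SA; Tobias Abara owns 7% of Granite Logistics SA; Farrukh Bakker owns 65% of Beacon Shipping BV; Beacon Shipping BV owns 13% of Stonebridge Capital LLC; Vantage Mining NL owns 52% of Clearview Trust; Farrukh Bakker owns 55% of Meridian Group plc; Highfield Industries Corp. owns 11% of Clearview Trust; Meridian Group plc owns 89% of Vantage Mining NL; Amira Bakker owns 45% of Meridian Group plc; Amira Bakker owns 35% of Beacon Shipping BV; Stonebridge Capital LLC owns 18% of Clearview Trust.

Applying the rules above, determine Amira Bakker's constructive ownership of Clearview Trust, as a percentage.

By parent–child attribution (R2), Amira Bakker is treated as also owning Farrukh Bakker's interest in Beacon Shipping BV, giving 35% + 65% = 100%.
By parent–child attribution (R2), Amira Bakker is treated as also owning Farrukh Bakker's interest in Meridian Group plc, giving 45% + 55% = 100%.
By parent–child attribution (R2), Amira Bakker is treated as owning Farrukh Bakker's 63% interest in Granite Logistics SA.
Chain via Beacon Shipping BV → Stonebridge Capital LLC (R1): 100% × 13% × 18% = 2.34% of Clearview Trust.
Chain via Meridian Group plc → Vantage Mining NL (R1): 100% × 89% × 52% = 46.28% of Clearview Trust.
Chain via Granite Logistics SA → Highfield Industries Corp. (R1): 63% × 16% × 11% = 1.1088% of Clearview Trust.
Aggregating (R3): 2.34% + 46.28% + 1.1088% = 49.7288%.

49.7288%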